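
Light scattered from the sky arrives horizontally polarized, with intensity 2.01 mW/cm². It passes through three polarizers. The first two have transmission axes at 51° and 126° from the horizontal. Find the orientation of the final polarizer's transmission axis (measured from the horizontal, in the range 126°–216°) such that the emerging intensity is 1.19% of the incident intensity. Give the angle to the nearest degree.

θ ≈ 174°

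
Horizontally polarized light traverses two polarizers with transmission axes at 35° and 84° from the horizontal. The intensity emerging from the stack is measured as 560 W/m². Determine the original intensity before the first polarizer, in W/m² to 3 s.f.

I₀ ≈ 1940 W/m²

By Malus's law, I₁ = I₀ cos²(35° − 0°) = I₀ cos²(35°) = 0.671 I₀.
I₂ = I₁ cos²(84° − 35°) = 0.671 I₀ · cos²(49°) = 0.2888 I₀.
So 560 W/m² = 0.2888 I₀, giving I₀ = 560/0.2888 = 1939 W/m².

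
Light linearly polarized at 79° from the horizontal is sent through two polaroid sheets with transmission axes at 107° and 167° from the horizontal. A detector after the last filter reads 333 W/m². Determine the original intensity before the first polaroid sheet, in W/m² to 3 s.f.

I₁ = I₀ cos²(107° − 79°) = I₀ cos²(28°) = 0.7796 I₀.
I₂ = I₁ cos²(167° − 107°) = 0.7796 I₀ · cos²(60°) = 0.1949 I₀.
So 333 W/m² = 0.1949 I₀, giving I₀ = 333/0.1949 = 1709 W/m².

I₀ ≈ 1710 W/m²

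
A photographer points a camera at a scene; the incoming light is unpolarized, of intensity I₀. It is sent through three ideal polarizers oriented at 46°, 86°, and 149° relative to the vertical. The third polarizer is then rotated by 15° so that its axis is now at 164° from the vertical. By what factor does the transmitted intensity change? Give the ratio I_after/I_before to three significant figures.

Before rotation:
Unpolarized light through the first polarizer → I₁ = ½ I₀, now polarized at 46°.
I₂ = I₁ cos²(86° − 46°) = 0.5 I₀ · cos²(40°) = 0.2934 I₀.
I₃ = I₂ cos²(149° − 86°) = 0.2934 I₀ · cos²(63°) = 0.06047 I₀.
After rotation:
Unpolarized light through the first polarizer → I₁ = ½ I₀, now polarized at 46°.
I₂ = I₁ cos²(86° − 46°) = 0.5 I₀ · cos²(40°) = 0.2934 I₀.
I₃ = I₂ cos²(164° − 86°) = 0.2934 I₀ · cos²(78°) = 0.01268 I₀.
Ratio = 0.01268 / 0.06047 = 0.2097.

I_new/I_old ≈ 0.210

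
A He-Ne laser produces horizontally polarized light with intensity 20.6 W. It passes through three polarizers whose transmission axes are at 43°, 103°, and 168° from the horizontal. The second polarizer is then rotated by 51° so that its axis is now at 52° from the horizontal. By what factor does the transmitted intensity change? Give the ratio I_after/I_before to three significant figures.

Before rotation:
By Malus's law, I₁ = I₀ cos²(43° − 0°) = I₀ cos²(43°) = 0.5349 I₀.
I₂ = I₁ cos²(103° − 43°) = 0.5349 I₀ · cos²(60°) = 0.1337 I₀.
I₃ = I₂ cos²(168° − 103°) = 0.1337 I₀ · cos²(65°) = 0.02388 I₀.
After rotation:
I₁ = I₀ cos²(43° − 0°) = I₀ cos²(43°) = 0.5349 I₀.
I₂ = I₁ cos²(52° − 43°) = 0.5349 I₀ · cos²(9°) = 0.5218 I₀.
Angle between axes 2 and 3: 64°. I₃ = 0.5218 I₀ · cos²(64°) = 0.1003 I₀.
Ratio = 0.1003 / 0.02388 = 4.198.

I_new/I_old ≈ 4.20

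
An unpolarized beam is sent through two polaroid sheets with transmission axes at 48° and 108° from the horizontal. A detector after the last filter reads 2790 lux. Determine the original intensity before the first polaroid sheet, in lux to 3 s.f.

Unpolarized light through the first polarizer → I₁ = ½ I₀, now polarized at 48°.
I₂ = I₁ cos²(108° − 48°) = 0.5 I₀ · cos²(60°) = 0.125 I₀.
So 2790 lux = 0.125 I₀, giving I₀ = 2790/0.125 = 2.232e+04 lux.

I₀ ≈ 2.23e4 lux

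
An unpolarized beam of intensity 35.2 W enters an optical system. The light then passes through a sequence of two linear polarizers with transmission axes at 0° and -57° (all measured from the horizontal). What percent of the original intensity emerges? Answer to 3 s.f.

Unpolarized light through the first polarizer → I₁ = 35.2 W/2 = 17.6 W, polarized at 0°.
I₂ = I₁ · cos²(57°) = 17.6 · 0.2966 = 5.221 W.
That is 14.83% of the incident intensity.

≈ 14.8%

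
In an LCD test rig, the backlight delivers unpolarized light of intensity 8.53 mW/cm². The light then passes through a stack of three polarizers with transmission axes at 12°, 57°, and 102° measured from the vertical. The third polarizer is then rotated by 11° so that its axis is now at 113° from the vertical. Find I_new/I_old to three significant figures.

Before rotation:
Unpolarized light through the first polarizer → I₁ = ½ I₀, now polarized at 12°.
I₂ = I₁ cos²(57° − 12°) = 0.5 I₀ · cos²(45°) = 0.25 I₀.
I₃ = I₂ cos²(102° − 57°) = 0.25 I₀ · cos²(45°) = 0.125 I₀.
After rotation:
Unpolarized light through the first polarizer → I₁ = ½ I₀, now polarized at 12°.
I₂ = I₁ cos²(57° − 12°) = 0.5 I₀ · cos²(45°) = 0.25 I₀.
I₃ = I₂ cos²(113° − 57°) = 0.25 I₀ · cos²(56°) = 0.07817 I₀.
Ratio = 0.07817 / 0.125 = 0.6254.

I_new/I_old ≈ 0.625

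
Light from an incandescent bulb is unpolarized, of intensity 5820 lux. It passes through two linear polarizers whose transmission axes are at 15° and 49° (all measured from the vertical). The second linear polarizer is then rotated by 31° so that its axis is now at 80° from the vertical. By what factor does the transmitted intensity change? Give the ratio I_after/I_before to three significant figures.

Before rotation:
Unpolarized light through the first polarizer → I₁ = ½ I₀, now polarized at 15°.
I₂ = I₁ cos²(49° − 15°) = 0.5 I₀ · cos²(34°) = 0.3437 I₀.
After rotation:
Unpolarized light through the first polarizer → I₁ = ½ I₀, now polarized at 15°.
I₂ = I₁ cos²(80° − 15°) = 0.5 I₀ · cos²(65°) = 0.0893 I₀.
Ratio = 0.0893 / 0.3437 = 0.2599.

I_new/I_old ≈ 0.260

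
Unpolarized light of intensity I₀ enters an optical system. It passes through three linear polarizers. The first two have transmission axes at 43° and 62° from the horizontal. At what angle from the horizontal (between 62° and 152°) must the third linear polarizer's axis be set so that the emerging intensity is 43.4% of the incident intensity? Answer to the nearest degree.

Unpolarized light through the first polarizer → I₁ = ½ I₀, now polarized at 43°.
I₂ = I₁ cos²(62° − 43°) = 0.5 I₀ · cos²(19°) = 0.447 I₀.
Need I₃/I₀ = 0.434, so cos²(θ − 62°) = 0.434 / 0.447 = 0.9709.
θ − 62° = arccos(√0.9709) = 9.8°, giving θ ≈ 62 + 9.8 = 71.8°.

θ ≈ 72°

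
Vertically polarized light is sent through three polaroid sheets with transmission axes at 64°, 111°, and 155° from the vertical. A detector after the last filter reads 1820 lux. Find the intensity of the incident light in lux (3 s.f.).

I₀ ≈ 3.94e4 lux

By Malus's law, I₁ = I₀ cos²(64° − 0°) = I₀ cos²(64°) = 0.1922 I₀.
I₂ = I₁ cos²(111° − 64°) = 0.1922 I₀ · cos²(47°) = 0.08938 I₀.
I₃ = I₂ cos²(155° − 111°) = 0.08938 I₀ · cos²(44°) = 0.04625 I₀.
So 1820 lux = 0.04625 I₀, giving I₀ = 1820/0.04625 = 3.935e+04 lux.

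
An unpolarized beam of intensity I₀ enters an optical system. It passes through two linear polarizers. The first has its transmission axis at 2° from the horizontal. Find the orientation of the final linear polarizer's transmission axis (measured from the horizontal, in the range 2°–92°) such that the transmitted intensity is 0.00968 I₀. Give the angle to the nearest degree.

θ ≈ 84°

Unpolarized light through the first polarizer → I₁ = ½ I₀, now polarized at 2°.
Need I₂/I₀ = 0.00968, so cos²(θ − 2°) = 0.00968 / 0.5 = 0.01936.
θ − 2° = arccos(√0.01936) = 82.0°, giving θ ≈ 2 + 82.0 = 84.0°.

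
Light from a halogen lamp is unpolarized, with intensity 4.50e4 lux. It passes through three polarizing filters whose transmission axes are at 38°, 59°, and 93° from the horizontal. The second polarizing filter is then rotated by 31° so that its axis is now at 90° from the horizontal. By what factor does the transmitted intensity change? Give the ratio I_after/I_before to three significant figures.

Before rotation:
Unpolarized light through the first polarizer → I₁ = ½ I₀, now polarized at 38°.
I₂ = I₁ cos²(59° − 38°) = 0.5 I₀ · cos²(21°) = 0.4358 I₀.
I₃ = I₂ cos²(93° − 59°) = 0.4358 I₀ · cos²(34°) = 0.2995 I₀.
After rotation:
Unpolarized light through the first polarizer → I₁ = ½ I₀, now polarized at 38°.
I₂ = I₁ cos²(90° − 38°) = 0.5 I₀ · cos²(52°) = 0.1895 I₀.
I₃ = I₂ cos²(93° − 90°) = 0.1895 I₀ · cos²(3°) = 0.189 I₀.
Ratio = 0.189 / 0.2995 = 0.631.

I_new/I_old ≈ 0.631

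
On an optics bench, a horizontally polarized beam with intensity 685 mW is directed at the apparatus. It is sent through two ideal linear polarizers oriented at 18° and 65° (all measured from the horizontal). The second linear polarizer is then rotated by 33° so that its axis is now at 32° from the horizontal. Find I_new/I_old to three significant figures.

I_new/I_old ≈ 2.02

Before rotation:
By Malus's law, I₁ = I₀ cos²(18° − 0°) = I₀ cos²(18°) = 0.9045 I₀.
I₂ = I₁ cos²(65° − 18°) = 0.9045 I₀ · cos²(47°) = 0.4207 I₀.
After rotation:
I₁ = I₀ cos²(18° − 0°) = I₀ cos²(18°) = 0.9045 I₀.
I₂ = I₁ cos²(32° − 18°) = 0.9045 I₀ · cos²(14°) = 0.8516 I₀.
Ratio = 0.8516 / 0.4207 = 2.024.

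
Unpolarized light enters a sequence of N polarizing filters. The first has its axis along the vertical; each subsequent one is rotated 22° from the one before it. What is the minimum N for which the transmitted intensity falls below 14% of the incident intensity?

First polarizer halves the unpolarized light: factor 1/2.
Each further stage multiplies by cos²(22°) = 0.8597.
After N polarizers: T = 0.5·0.8597^(N−1). Require T < 0.14 ⇒ N−1 > ln(0.14/0.5)/ln(0.8597) = 8.42, so N−1 ≥ 9 and N = 10.
Check: N=10 gives T = 0.1282 < 0.14; N=9 gives T = 0.1492.

N = 10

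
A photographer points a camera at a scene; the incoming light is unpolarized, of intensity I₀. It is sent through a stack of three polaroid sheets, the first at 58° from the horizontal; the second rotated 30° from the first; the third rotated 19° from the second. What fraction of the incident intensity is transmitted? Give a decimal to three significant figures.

Unpolarized light through the first polarizer → I₁ = ½ I₀, now polarized at 58°.
I₂ = I₁ cos²(30°) = 0.5 · 0.75 I₀ = 0.375 I₀.
I₃ = I₂ cos²(19°) = 0.375 · 0.894 I₀ = 0.3353 I₀.
Transmitted fraction = 0.3353.

≈ 0.335 I₀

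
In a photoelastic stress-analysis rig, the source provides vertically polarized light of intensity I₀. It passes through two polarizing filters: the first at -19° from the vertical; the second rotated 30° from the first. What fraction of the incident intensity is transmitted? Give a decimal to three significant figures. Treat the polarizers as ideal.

By Malus's law, I₁ = I₀ cos²(-19° − 0°) = I₀ cos²(19°) = 0.894 I₀.
I₂ = I₁ cos²(30°) = 0.894 · 0.75 I₀ = 0.6705 I₀.
Transmitted fraction = 0.6705.

≈ 0.671 I₀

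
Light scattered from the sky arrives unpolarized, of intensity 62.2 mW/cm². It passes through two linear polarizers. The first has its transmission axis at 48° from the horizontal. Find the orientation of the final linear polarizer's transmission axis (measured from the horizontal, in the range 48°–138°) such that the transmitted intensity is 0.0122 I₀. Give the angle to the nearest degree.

θ ≈ 129°

Unpolarized light through the first polarizer → I₁ = ½ I₀, now polarized at 48°.
Need I₂/I₀ = 0.0122, so cos²(θ − 48°) = 0.0122 / 0.5 = 0.0244.
θ − 48° = arccos(√0.0244) = 81.0°, giving θ ≈ 48 + 81.0 = 129.0°.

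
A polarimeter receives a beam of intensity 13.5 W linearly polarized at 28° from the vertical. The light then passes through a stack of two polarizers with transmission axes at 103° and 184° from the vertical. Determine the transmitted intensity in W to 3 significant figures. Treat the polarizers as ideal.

I ≈ 0.0221 W

By Malus's law, I₁ = 13.5 W · cos²(75°) = 0.9043 W.
I₂ = I₁ · cos²(81°) = 0.9043 · 0.02447 = 0.02213 W.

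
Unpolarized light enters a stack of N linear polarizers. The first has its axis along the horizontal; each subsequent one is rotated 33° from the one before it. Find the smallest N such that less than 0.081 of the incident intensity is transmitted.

First polarizer halves the unpolarized light: factor 1/2.
Each further stage multiplies by cos²(33°) = 0.7034.
After N polarizers: T = 0.5·0.7034^(N−1). Require T < 0.081 ⇒ N−1 > ln(0.081/0.5)/ln(0.7034) = 5.17, so N−1 ≥ 6 and N = 7.
Check: N=7 gives T = 0.06054 < 0.081; N=6 gives T = 0.08608.

N = 7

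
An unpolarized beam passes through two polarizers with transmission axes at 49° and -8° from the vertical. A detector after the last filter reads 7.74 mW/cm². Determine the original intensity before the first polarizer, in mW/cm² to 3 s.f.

Unpolarized light through the first polarizer → I₁ = ½ I₀, now polarized at 49°.
I₂ = I₁ cos²(-8° − 49°) = 0.5 I₀ · cos²(57°) = 0.1483 I₀.
So 7.74 mW/cm² = 0.1483 I₀, giving I₀ = 7.74/0.1483 = 52.19 mW/cm².

I₀ ≈ 52.2 mW/cm²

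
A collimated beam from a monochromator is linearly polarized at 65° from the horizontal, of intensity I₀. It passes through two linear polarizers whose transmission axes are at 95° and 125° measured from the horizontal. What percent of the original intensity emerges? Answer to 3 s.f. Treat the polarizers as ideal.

I₁ = I₀ cos²(95° − 65°) = I₀ cos²(30°) = 0.75 I₀.
I₂ = I₁ cos²(125° − 95°) = 0.75 I₀ · cos²(30°) = 0.5625 I₀.
That is 56.25% of the incident intensity.

≈ 56.3%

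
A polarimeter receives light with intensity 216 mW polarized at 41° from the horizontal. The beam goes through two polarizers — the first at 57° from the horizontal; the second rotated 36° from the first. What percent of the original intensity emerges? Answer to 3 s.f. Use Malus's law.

By Malus's law, I₁ = 216 mW · cos²(16°) = 199.6 mW.
I₂ = I₁ · cos²(36°) = 199.6 · 0.6545 = 130.6 mW.
That is 60.48% of the incident intensity.

≈ 60.5%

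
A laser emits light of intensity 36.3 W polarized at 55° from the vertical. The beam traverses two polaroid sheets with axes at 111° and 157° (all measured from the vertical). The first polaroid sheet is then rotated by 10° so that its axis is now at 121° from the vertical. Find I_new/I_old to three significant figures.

Before rotation:
By Malus's law, I₁ = I₀ cos²(111° − 55°) = I₀ cos²(56°) = 0.3127 I₀.
I₂ = I₁ cos²(157° − 111°) = 0.3127 I₀ · cos²(46°) = 0.1509 I₀.
After rotation:
I₁ = I₀ cos²(121° − 55°) = I₀ cos²(66°) = 0.1654 I₀.
I₂ = I₁ cos²(157° − 121°) = 0.1654 I₀ · cos²(36°) = 0.1083 I₀.
Ratio = 0.1083 / 0.1509 = 0.7176.

I_new/I_old ≈ 0.718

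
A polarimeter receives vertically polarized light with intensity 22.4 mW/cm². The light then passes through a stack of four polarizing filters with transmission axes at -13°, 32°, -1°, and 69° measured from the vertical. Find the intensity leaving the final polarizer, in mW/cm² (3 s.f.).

I₁ = 22.4 mW/cm² · cos²(13°) = 21.27 mW/cm².
I₂ = I₁ · cos²(45°) = 21.27 · 0.5 = 10.63 mW/cm².
I₃ = I₂ · cos²(33°) = 10.63 · 0.7034 = 7.479 mW/cm².
I₄ = I₃ · cos²(70°) = 7.479 · 0.117 = 0.8749 mW/cm².

I ≈ 0.875 mW/cm²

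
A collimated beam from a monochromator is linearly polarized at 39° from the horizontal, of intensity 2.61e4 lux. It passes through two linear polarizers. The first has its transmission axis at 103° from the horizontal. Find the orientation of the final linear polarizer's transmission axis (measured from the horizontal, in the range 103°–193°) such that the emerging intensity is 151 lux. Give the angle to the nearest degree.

θ ≈ 183°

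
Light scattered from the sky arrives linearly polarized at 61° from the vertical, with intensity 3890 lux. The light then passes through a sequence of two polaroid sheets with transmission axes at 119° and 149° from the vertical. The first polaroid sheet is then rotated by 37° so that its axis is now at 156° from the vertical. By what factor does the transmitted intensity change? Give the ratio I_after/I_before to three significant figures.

I_new/I_old ≈ 0.0355

Before rotation:
By Malus's law, I₁ = I₀ cos²(119° − 61°) = I₀ cos²(58°) = 0.2808 I₀.
I₂ = I₁ cos²(149° − 119°) = 0.2808 I₀ · cos²(30°) = 0.2106 I₀.
After rotation:
I₁ = I₀ cos²(156° − 61°) = I₀ cos²(85°) = 0.007596 I₀.
I₂ = I₁ cos²(149° − 156°) = 0.007596 I₀ · cos²(7°) = 0.007483 I₀.
Ratio = 0.007483 / 0.2106 = 0.03553.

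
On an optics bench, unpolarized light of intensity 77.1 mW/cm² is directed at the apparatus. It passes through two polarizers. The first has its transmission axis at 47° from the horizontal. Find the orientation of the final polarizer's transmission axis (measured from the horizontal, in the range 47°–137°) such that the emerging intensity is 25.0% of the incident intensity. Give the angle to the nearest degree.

Unpolarized light through the first polarizer → I₁ = ½ I₀, now polarized at 47°.
Need I₂/I₀ = 0.25, so cos²(θ − 47°) = 0.25 / 0.5 = 0.5.
θ − 47° = arccos(√0.5) = 45.0°, giving θ ≈ 47 + 45.0 = 92.0°.

θ ≈ 92°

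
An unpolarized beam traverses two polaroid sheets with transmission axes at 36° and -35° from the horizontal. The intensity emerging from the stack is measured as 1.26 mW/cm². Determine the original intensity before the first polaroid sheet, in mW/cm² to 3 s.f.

I₀ ≈ 23.8 mW/cm²

Unpolarized light through the first polarizer → I₁ = ½ I₀, now polarized at 36°.
I₂ = I₁ cos²(-35° − 36°) = 0.5 I₀ · cos²(71°) = 0.053 I₀.
So 1.26 mW/cm² = 0.053 I₀, giving I₀ = 1.26/0.053 = 23.77 mW/cm².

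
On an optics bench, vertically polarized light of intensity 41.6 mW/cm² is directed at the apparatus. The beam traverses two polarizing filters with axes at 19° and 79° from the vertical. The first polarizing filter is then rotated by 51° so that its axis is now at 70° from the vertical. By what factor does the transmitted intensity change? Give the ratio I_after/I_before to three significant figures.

Before rotation:
By Malus's law, I₁ = I₀ cos²(19° − 0°) = I₀ cos²(19°) = 0.894 I₀.
I₂ = I₁ cos²(79° − 19°) = 0.894 I₀ · cos²(60°) = 0.2235 I₀.
After rotation:
I₁ = I₀ cos²(70° − 0°) = I₀ cos²(70°) = 0.117 I₀.
I₂ = I₁ cos²(79° − 70°) = 0.117 I₀ · cos²(9°) = 0.1141 I₀.
Ratio = 0.1141 / 0.2235 = 0.5106.

I_new/I_old ≈ 0.511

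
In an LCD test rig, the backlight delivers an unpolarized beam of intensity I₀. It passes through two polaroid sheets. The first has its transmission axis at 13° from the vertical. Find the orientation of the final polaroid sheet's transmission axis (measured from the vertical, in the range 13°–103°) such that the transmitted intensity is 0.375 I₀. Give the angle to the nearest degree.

Unpolarized light through the first polarizer → I₁ = ½ I₀, now polarized at 13°.
Need I₂/I₀ = 0.375, so cos²(θ − 13°) = 0.375 / 0.5 = 0.75.
θ − 13° = arccos(√0.75) = 30.0°, giving θ ≈ 13 + 30.0 = 43.0°.

θ ≈ 43°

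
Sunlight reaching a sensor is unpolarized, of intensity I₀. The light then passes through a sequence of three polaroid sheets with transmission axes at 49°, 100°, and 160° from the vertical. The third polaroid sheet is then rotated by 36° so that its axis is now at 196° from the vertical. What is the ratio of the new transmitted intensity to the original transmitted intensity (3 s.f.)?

I_new/I_old ≈ 0.0437

Before rotation:
Unpolarized light through the first polarizer → I₁ = ½ I₀, now polarized at 49°.
I₂ = I₁ cos²(100° − 49°) = 0.5 I₀ · cos²(51°) = 0.198 I₀.
I₃ = I₂ cos²(160° − 100°) = 0.198 I₀ · cos²(60°) = 0.04951 I₀.
After rotation:
Unpolarized light through the first polarizer → I₁ = ½ I₀, now polarized at 49°.
I₂ = I₁ cos²(100° − 49°) = 0.5 I₀ · cos²(51°) = 0.198 I₀.
Angle between axes 2 and 3: 84°. I₃ = 0.198 I₀ · cos²(84°) = 0.002164 I₀.
Ratio = 0.002164 / 0.04951 = 0.0437.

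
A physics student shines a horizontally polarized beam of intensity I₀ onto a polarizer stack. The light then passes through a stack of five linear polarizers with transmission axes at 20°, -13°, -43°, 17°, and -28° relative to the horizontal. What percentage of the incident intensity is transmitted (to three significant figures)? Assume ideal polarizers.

≈ 5.82%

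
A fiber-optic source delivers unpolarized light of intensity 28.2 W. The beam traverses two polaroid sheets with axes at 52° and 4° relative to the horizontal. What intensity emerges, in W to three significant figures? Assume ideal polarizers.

Unpolarized light through the first polarizer → I₁ = 28.2 W/2 = 14.1 W, polarized at 52°.
I₂ = I₁ · cos²(48°) = 14.1 · 0.4477 = 6.313 W.

I ≈ 6.31 W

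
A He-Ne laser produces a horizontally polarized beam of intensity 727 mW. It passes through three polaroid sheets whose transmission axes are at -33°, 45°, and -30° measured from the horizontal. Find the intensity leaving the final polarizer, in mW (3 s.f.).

I₁ = 727 mW · cos²(33°) = 511.3 mW.
I₂ = I₁ · cos²(78°) = 511.3 · 0.04323 = 22.1 mW.
I₃ = I₂ · cos²(75°) = 22.1 · 0.06699 = 1.481 mW.

I ≈ 1.48 mW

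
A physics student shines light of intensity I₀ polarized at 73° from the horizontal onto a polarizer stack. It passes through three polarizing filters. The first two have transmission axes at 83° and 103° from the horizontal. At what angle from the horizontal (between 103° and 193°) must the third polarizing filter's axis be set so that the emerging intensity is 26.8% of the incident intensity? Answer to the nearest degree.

I₁ = I₀ cos²(83° − 73°) = I₀ cos²(10°) = 0.9698 I₀.
I₂ = I₁ cos²(103° − 83°) = 0.9698 I₀ · cos²(20°) = 0.8564 I₀.
Need I₃/I₀ = 0.268, so cos²(θ − 103°) = 0.268 / 0.8564 = 0.3129.
θ − 103° = arccos(√0.3129) = 56.0°, giving θ ≈ 103 + 56.0 = 159.0°.

θ ≈ 159°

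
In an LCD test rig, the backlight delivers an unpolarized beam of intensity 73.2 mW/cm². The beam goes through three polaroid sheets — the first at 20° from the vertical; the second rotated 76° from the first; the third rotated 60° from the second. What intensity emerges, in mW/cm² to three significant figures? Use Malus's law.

Unpolarized light through the first polarizer → I₁ = 73.2 mW/cm²/2 = 36.6 mW/cm², polarized at 20°.
I₂ = I₁ · cos²(76°) = 36.6 · 0.05853 = 2.142 mW/cm².
I₃ = I₂ · cos²(60°) = 2.142 · 0.25 = 0.5355 mW/cm².

I ≈ 0.536 mW/cm²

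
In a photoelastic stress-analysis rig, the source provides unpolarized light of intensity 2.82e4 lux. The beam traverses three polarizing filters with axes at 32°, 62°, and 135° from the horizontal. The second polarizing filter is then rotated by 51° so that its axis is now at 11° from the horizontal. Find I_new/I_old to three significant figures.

Before rotation:
Unpolarized light through the first polarizer → I₁ = ½ I₀, now polarized at 32°.
I₂ = I₁ cos²(62° − 32°) = 0.5 I₀ · cos²(30°) = 0.375 I₀.
I₃ = I₂ cos²(135° − 62°) = 0.375 I₀ · cos²(73°) = 0.03206 I₀.
After rotation:
Unpolarized light through the first polarizer → I₁ = ½ I₀, now polarized at 32°.
I₂ = I₁ cos²(11° − 32°) = 0.5 I₀ · cos²(21°) = 0.4358 I₀.
Angle between axes 2 and 3: 56°. I₃ = 0.4358 I₀ · cos²(56°) = 0.1363 I₀.
Ratio = 0.1363 / 0.03206 = 4.251.

I_new/I_old ≈ 4.25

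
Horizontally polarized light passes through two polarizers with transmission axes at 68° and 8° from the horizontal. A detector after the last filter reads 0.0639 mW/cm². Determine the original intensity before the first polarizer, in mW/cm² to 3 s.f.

I₀ ≈ 1.82 mW/cm²

By Malus's law, I₁ = I₀ cos²(68° − 0°) = I₀ cos²(68°) = 0.1403 I₀.
I₂ = I₁ cos²(8° − 68°) = 0.1403 I₀ · cos²(60°) = 0.03508 I₀.
So 0.0639 mW/cm² = 0.03508 I₀, giving I₀ = 0.0639/0.03508 = 1.821 mW/cm².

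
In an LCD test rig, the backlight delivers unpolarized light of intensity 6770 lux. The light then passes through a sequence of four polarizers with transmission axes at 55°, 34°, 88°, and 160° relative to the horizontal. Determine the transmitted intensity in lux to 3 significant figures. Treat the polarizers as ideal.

I ≈ 97.3 lux

Unpolarized light through the first polarizer → I₁ = 6770 lux/2 = 3385 lux, polarized at 55°.
I₂ = I₁ · cos²(21°) = 3385 · 0.8716 = 2950 lux.
I₃ = I₂ · cos²(54°) = 2950 · 0.3455 = 1019 lux.
I₄ = I₃ · cos²(72°) = 1019 · 0.09549 = 97.33 lux.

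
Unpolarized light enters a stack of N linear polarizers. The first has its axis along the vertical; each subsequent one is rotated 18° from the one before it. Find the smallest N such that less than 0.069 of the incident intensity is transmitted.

N = 21

First polarizer halves the unpolarized light: factor 1/2.
Each further stage multiplies by cos²(18°) = 0.9045.
After N polarizers: T = 0.5·0.9045^(N−1). Require T < 0.069 ⇒ N−1 > ln(0.069/0.5)/ln(0.9045) = 19.73, so N−1 ≥ 20 and N = 21.
Check: N=21 gives T = 0.06718 < 0.069; N=20 gives T = 0.07427.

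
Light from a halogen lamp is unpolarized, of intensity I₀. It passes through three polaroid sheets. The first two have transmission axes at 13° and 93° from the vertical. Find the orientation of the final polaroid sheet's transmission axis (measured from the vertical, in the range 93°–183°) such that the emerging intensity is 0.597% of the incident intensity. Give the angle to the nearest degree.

θ ≈ 144°

Unpolarized light through the first polarizer → I₁ = ½ I₀, now polarized at 13°.
I₂ = I₁ cos²(93° − 13°) = 0.5 I₀ · cos²(80°) = 0.01508 I₀.
Need I₃/I₀ = 0.00597, so cos²(θ − 93°) = 0.00597 / 0.01508 = 0.396.
θ − 93° = arccos(√0.396) = 51.0°, giving θ ≈ 93 + 51.0 = 144.0°.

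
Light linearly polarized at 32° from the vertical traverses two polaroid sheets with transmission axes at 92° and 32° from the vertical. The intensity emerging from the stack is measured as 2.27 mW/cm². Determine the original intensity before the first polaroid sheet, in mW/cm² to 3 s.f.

By Malus's law, I₁ = I₀ cos²(92° − 32°) = I₀ cos²(60°) = 0.25 I₀.
I₂ = I₁ cos²(32° − 92°) = 0.25 I₀ · cos²(60°) = 0.0625 I₀.
So 2.27 mW/cm² = 0.0625 I₀, giving I₀ = 2.27/0.0625 = 36.32 mW/cm².

I₀ ≈ 36.3 mW/cm²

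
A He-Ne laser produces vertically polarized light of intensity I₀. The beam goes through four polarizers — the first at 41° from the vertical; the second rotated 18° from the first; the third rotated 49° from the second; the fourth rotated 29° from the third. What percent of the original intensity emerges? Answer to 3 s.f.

≈ 17.0%

I₁ = I₀ cos²(41° − 0°) = I₀ cos²(41°) = 0.5696 I₀.
I₂ = I₁ cos²(18°) = 0.5696 · 0.9045 I₀ = 0.5152 I₀.
I₃ = I₂ cos²(49°) = 0.5152 · 0.4304 I₀ = 0.2217 I₀.
I₄ = I₃ cos²(29°) = 0.2217 · 0.765 I₀ = 0.1696 I₀.
That is 16.96% of the incident intensity.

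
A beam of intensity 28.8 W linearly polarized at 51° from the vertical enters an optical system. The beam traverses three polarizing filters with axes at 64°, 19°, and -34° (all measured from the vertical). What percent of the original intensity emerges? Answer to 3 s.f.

I₁ = 28.8 W · cos²(13°) = 27.34 W.
I₂ = I₁ · cos²(45°) = 27.34 · 0.5 = 13.67 W.
I₃ = I₂ · cos²(53°) = 13.67 · 0.3622 = 4.951 W.
That is 17.19% of the incident intensity.

≈ 17.2%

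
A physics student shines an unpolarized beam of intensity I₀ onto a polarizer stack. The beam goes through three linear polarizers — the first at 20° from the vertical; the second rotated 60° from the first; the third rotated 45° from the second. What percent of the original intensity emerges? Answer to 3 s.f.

≈ 6.25%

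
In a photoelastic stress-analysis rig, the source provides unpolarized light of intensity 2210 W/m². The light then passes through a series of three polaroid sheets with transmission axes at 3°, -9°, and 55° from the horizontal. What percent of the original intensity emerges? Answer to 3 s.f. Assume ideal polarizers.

≈ 9.19%

Unpolarized light through the first polarizer → I₁ = 2210 W/m²/2 = 1105 W/m², polarized at 3°.
I₂ = I₁ · cos²(12°) = 1105 · 0.9568 = 1057 W/m².
I₃ = I₂ · cos²(64°) = 1057 · 0.1922 = 203.2 W/m².
That is 9.193% of the incident intensity.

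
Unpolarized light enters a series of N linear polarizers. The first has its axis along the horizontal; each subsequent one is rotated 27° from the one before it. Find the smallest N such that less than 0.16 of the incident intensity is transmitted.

N = 6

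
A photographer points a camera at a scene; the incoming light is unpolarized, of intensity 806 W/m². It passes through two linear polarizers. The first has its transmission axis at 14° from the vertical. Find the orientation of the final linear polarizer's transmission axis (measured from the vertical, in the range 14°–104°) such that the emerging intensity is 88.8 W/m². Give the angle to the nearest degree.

θ ≈ 76°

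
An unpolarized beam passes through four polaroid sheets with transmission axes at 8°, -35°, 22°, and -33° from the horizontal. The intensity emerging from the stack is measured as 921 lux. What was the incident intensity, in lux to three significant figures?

Unpolarized light through the first polarizer → I₁ = ½ I₀, now polarized at 8°.
I₂ = I₁ cos²(-35° − 8°) = 0.5 I₀ · cos²(43°) = 0.2674 I₀.
I₃ = I₂ cos²(22° + 35°) = 0.2674 I₀ · cos²(57°) = 0.07933 I₀.
I₄ = I₃ cos²(-33° − 22°) = 0.07933 I₀ · cos²(55°) = 0.0261 I₀.
So 921 lux = 0.0261 I₀, giving I₀ = 921/0.0261 = 3.529e+04 lux.

I₀ ≈ 3.53e4 lux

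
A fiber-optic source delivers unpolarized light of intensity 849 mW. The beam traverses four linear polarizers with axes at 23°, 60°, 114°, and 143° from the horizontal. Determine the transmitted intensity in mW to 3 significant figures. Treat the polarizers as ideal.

Unpolarized light through the first polarizer → I₁ = 849 mW/2 = 424.5 mW, polarized at 23°.
I₂ = I₁ · cos²(37°) = 424.5 · 0.6378 = 270.8 mW.
I₃ = I₂ · cos²(54°) = 270.8 · 0.3455 = 93.54 mW.
I₄ = I₃ · cos²(29°) = 93.54 · 0.765 = 71.56 mW.

I ≈ 71.6 mW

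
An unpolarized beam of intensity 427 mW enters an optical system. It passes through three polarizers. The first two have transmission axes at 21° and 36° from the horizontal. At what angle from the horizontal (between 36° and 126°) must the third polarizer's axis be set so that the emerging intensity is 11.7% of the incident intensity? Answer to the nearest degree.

Unpolarized light through the first polarizer → I₁ = ½ I₀, now polarized at 21°.
I₂ = I₁ cos²(36° − 21°) = 0.5 I₀ · cos²(15°) = 0.4665 I₀.
Need I₃/I₀ = 0.117, so cos²(θ − 36°) = 0.117 / 0.4665 = 0.2508.
θ − 36° = arccos(√0.2508) = 59.9°, giving θ ≈ 36 + 59.9 = 95.9°.

θ ≈ 96°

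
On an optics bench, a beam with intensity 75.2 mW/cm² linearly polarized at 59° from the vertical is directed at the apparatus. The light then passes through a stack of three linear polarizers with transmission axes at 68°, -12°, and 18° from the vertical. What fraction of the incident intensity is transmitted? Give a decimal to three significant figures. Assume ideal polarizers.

I/I₀ ≈ 0.0221

I₁ = 75.2 mW/cm² · cos²(9°) = 73.36 mW/cm².
I₂ = I₁ · cos²(80°) = 73.36 · 0.03015 = 2.212 mW/cm².
I₃ = I₂ · cos²(30°) = 2.212 · 0.75 = 1.659 mW/cm².
Transmitted fraction = 0.02206.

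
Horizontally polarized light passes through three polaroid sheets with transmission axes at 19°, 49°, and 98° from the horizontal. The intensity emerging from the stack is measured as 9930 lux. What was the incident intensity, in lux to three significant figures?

I₀ ≈ 3.44e4 lux

I₁ = I₀ cos²(19° − 0°) = I₀ cos²(19°) = 0.894 I₀.
I₂ = I₁ cos²(49° − 19°) = 0.894 I₀ · cos²(30°) = 0.6705 I₀.
I₃ = I₂ cos²(98° − 49°) = 0.6705 I₀ · cos²(49°) = 0.2886 I₀.
So 9930 lux = 0.2886 I₀, giving I₀ = 9930/0.2886 = 3.441e+04 lux.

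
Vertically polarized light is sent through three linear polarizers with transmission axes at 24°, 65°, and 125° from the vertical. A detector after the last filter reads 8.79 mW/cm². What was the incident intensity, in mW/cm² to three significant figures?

I₀ ≈ 74.0 mW/cm²

I₁ = I₀ cos²(24° − 0°) = I₀ cos²(24°) = 0.8346 I₀.
I₂ = I₁ cos²(65° − 24°) = 0.8346 I₀ · cos²(41°) = 0.4754 I₀.
I₃ = I₂ cos²(125° − 65°) = 0.4754 I₀ · cos²(60°) = 0.1188 I₀.
So 8.79 mW/cm² = 0.1188 I₀, giving I₀ = 8.79/0.1188 = 73.97 mW/cm².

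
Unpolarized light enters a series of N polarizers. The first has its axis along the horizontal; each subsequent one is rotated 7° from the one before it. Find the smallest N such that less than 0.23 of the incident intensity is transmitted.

First polarizer halves the unpolarized light: factor 1/2.
Each further stage multiplies by cos²(7°) = 0.9851.
After N polarizers: T = 0.5·0.9851^(N−1). Require T < 0.23 ⇒ N−1 > ln(0.23/0.5)/ln(0.9851) = 51.89, so N−1 ≥ 52 and N = 53.
Check: N=53 gives T = 0.2296 < 0.23; N=52 gives T = 0.2331.

N = 53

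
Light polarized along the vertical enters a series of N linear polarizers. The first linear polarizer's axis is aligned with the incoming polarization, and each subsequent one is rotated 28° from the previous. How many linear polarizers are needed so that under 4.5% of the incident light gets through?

N = 14

First polarizer is aligned with the polarization: full transmission.
Each further stage multiplies by cos²(28°) = 0.7796.
After N polarizers: T = 0.7796^(N−1). Require T < 0.045 ⇒ N−1 > ln(0.045)/ln(0.7796) = 12.46, so N−1 ≥ 13 and N = 14.
Check: N=14 gives T = 0.03929 < 0.045; N=13 gives T = 0.0504.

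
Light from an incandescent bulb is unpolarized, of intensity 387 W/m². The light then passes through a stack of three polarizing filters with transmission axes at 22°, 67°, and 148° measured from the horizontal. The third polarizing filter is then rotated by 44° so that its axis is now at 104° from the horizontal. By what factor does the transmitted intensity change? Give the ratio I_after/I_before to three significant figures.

I_new/I_old ≈ 26.1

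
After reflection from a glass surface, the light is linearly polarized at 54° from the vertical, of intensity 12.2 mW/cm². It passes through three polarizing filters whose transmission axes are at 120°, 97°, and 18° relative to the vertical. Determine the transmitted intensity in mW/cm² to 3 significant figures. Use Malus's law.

By Malus's law, I₁ = 12.2 mW/cm² · cos²(66°) = 2.018 mW/cm².
I₂ = I₁ · cos²(23°) = 2.018 · 0.8473 = 1.71 mW/cm².
I₃ = I₂ · cos²(79°) = 1.71 · 0.03641 = 0.06226 mW/cm².

I ≈ 0.0623 mW/cm²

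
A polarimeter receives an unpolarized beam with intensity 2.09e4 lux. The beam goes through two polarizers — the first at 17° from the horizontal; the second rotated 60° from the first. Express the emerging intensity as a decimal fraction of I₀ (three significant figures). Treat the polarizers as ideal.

I/I₀ ≈ 0.125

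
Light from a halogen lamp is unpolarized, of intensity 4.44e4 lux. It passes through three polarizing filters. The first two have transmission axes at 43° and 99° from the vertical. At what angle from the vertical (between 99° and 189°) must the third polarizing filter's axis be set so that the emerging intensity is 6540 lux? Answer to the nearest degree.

θ ≈ 113°

Unpolarized light through the first polarizer → I₁ = ½ I₀, now polarized at 43°.
I₂ = I₁ cos²(99° − 43°) = 0.5 I₀ · cos²(56°) = 0.1563 I₀.
Target fraction: 6540 / 4.44e4 lux = 0.1473 of I₀.
Need I₃/I₀ = 0.1473, so cos²(θ − 99°) = 0.1473 / 0.1563 = 0.9421.
θ − 99° = arccos(√0.9421) = 13.9°, giving θ ≈ 99 + 13.9 = 112.9°.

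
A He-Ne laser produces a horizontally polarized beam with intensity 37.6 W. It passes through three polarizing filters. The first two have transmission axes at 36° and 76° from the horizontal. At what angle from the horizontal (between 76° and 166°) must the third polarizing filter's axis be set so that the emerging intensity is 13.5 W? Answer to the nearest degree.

θ ≈ 91°

I₁ = I₀ cos²(36° − 0°) = I₀ cos²(36°) = 0.6545 I₀.
I₂ = I₁ cos²(76° − 36°) = 0.6545 I₀ · cos²(40°) = 0.3841 I₀.
Target fraction: 13.5 / 37.6 W = 0.359 of I₀.
Need I₃/I₀ = 0.359, so cos²(θ − 76°) = 0.359 / 0.3841 = 0.9348.
θ − 76° = arccos(√0.9348) = 14.8°, giving θ ≈ 76 + 14.8 = 90.8°.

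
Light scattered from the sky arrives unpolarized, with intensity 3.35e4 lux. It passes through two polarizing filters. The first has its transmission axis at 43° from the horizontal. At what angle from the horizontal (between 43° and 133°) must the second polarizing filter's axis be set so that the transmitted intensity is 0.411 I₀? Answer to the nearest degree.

Unpolarized light through the first polarizer → I₁ = ½ I₀, now polarized at 43°.
Need I₂/I₀ = 0.411, so cos²(θ − 43°) = 0.411 / 0.5 = 0.822.
θ − 43° = arccos(√0.822) = 25.0°, giving θ ≈ 43 + 25.0 = 68.0°.

θ ≈ 68°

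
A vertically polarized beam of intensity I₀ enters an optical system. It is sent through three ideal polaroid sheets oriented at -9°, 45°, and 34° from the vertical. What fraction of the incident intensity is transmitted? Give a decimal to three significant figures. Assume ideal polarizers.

≈ 0.325 I₀

I₁ = I₀ cos²(-9° − 0°) = I₀ cos²(9°) = 0.9755 I₀.
I₂ = I₁ cos²(45° + 9°) = 0.9755 I₀ · cos²(54°) = 0.337 I₀.
I₃ = I₂ cos²(34° − 45°) = 0.337 I₀ · cos²(11°) = 0.3248 I₀.
Transmitted fraction = 0.3248.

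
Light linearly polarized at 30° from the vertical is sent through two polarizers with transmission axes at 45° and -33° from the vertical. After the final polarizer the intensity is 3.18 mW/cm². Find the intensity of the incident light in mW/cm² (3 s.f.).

I₀ ≈ 78.8 mW/cm²

By Malus's law, I₁ = I₀ cos²(45° − 30°) = I₀ cos²(15°) = 0.933 I₀.
I₂ = I₁ cos²(-33° − 45°) = 0.933 I₀ · cos²(78°) = 0.04033 I₀.
So 3.18 mW/cm² = 0.04033 I₀, giving I₀ = 3.18/0.04033 = 78.85 mW/cm².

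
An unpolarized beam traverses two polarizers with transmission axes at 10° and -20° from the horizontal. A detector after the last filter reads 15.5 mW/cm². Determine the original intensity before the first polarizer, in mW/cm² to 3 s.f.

Unpolarized light through the first polarizer → I₁ = ½ I₀, now polarized at 10°.
I₂ = I₁ cos²(-20° − 10°) = 0.5 I₀ · cos²(30°) = 0.375 I₀.
So 15.5 mW/cm² = 0.375 I₀, giving I₀ = 15.5/0.375 = 41.33 mW/cm².

I₀ ≈ 41.3 mW/cm²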